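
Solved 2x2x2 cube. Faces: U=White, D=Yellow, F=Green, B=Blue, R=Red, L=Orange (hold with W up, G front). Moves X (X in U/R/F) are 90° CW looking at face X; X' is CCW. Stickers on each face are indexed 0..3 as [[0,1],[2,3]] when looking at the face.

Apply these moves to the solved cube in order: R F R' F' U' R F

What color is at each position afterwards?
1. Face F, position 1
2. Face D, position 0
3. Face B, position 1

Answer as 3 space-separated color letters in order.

After move 1 (R): R=RRRR U=WGWG F=GYGY D=YBYB B=WBWB
After move 2 (F): F=GGYY U=WGOO R=WRGR D=RRYB L=OYOB
After move 3 (R'): R=RRWG U=WWOW F=GGYO D=RGYY B=BBRB
After move 4 (F'): F=GOGY U=WWRW R=GRRG D=YBYY L=OWOO
After move 5 (U'): U=WWWR F=OWGY R=GORG B=GRRB L=BBOO
After move 6 (R): R=RGGO U=WWWY F=OBGY D=YRYG B=RRWB
After move 7 (F): F=GOYB U=WWOB R=WGYO D=GRYG L=BYOR
Query 1: F[1] = O
Query 2: D[0] = G
Query 3: B[1] = R

Answer: O G R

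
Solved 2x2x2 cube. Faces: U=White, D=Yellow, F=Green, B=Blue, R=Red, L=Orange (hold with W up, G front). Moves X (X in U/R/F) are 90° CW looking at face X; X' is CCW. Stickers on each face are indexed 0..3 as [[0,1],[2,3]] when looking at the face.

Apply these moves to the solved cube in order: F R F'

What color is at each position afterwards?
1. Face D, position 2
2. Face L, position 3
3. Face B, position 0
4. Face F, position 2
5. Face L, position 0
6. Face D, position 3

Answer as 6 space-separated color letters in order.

After move 1 (F): F=GGGG U=WWOO R=WRWR D=RRYY L=OYOY
After move 2 (R): R=WWRR U=WGOG F=GRGY D=RBYB B=OBWB
After move 3 (F'): F=RYGG U=WGWR R=BWRR D=YYYB L=OGOO
Query 1: D[2] = Y
Query 2: L[3] = O
Query 3: B[0] = O
Query 4: F[2] = G
Query 5: L[0] = O
Query 6: D[3] = B

Answer: Y O O G O B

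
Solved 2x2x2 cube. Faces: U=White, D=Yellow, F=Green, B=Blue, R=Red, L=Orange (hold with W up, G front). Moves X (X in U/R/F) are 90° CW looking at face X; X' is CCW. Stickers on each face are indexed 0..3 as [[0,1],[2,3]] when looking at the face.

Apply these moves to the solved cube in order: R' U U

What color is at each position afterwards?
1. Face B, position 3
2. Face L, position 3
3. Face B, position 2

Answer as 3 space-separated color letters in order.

Answer: B O Y

Derivation:
After move 1 (R'): R=RRRR U=WBWB F=GWGW D=YGYG B=YBYB
After move 2 (U): U=WWBB F=RRGW R=YBRR B=OOYB L=GWOO
After move 3 (U): U=BWBW F=YBGW R=OORR B=GWYB L=RROO
Query 1: B[3] = B
Query 2: L[3] = O
Query 3: B[2] = Y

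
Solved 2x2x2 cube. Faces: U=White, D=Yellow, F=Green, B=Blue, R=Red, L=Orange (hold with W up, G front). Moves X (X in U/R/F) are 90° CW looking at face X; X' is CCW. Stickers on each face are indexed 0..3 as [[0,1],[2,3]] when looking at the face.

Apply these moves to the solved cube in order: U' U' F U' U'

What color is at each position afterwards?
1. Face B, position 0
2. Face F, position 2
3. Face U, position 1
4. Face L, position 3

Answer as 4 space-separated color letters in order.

After move 1 (U'): U=WWWW F=OOGG R=GGRR B=RRBB L=BBOO
After move 2 (U'): U=WWWW F=BBGG R=OORR B=GGBB L=RROO
After move 3 (F): F=GBGB U=WWOR R=WOWR D=ROYY L=RYOY
After move 4 (U'): U=WRWO F=RYGB R=GBWR B=WOBB L=GGOY
After move 5 (U'): U=ROWW F=GGGB R=RYWR B=GBBB L=WOOY
Query 1: B[0] = G
Query 2: F[2] = G
Query 3: U[1] = O
Query 4: L[3] = Y

Answer: G G O Y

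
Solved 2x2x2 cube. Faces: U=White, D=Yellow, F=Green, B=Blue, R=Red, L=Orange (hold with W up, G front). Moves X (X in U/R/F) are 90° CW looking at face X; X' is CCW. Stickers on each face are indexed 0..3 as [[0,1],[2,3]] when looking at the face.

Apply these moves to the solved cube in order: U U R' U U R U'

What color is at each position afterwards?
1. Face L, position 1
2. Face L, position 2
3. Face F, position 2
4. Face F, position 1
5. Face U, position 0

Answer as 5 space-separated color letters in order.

After move 1 (U): U=WWWW F=RRGG R=BBRR B=OOBB L=GGOO
After move 2 (U): U=WWWW F=BBGG R=OORR B=GGBB L=RROO
After move 3 (R'): R=OROR U=WBWG F=BWGW D=YBYG B=YGYB
After move 4 (U): U=WWGB F=ORGW R=YGOR B=RRYB L=BWOO
After move 5 (U): U=GWBW F=YGGW R=RROR B=BWYB L=OROO
After move 6 (R): R=ORRR U=GGBW F=YBGG D=YYYB B=WWWB
After move 7 (U'): U=GWGB F=ORGG R=YBRR B=ORWB L=WWOO
Query 1: L[1] = W
Query 2: L[2] = O
Query 3: F[2] = G
Query 4: F[1] = R
Query 5: U[0] = G

Answer: W O G R G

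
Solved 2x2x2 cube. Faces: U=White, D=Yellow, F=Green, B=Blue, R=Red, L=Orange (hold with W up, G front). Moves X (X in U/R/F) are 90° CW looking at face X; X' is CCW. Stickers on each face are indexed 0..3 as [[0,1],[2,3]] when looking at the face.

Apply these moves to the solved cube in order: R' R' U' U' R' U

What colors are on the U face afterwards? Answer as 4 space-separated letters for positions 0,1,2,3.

After move 1 (R'): R=RRRR U=WBWB F=GWGW D=YGYG B=YBYB
After move 2 (R'): R=RRRR U=WYWY F=GBGB D=YWYW B=GBGB
After move 3 (U'): U=YYWW F=OOGB R=GBRR B=RRGB L=GBOO
After move 4 (U'): U=YWYW F=GBGB R=OORR B=GBGB L=RROO
After move 5 (R'): R=OROR U=YGYG F=GWGW D=YBYB B=WBWB
After move 6 (U): U=YYGG F=ORGW R=WBOR B=RRWB L=GWOO
Query: U face = YYGG

Answer: Y Y G G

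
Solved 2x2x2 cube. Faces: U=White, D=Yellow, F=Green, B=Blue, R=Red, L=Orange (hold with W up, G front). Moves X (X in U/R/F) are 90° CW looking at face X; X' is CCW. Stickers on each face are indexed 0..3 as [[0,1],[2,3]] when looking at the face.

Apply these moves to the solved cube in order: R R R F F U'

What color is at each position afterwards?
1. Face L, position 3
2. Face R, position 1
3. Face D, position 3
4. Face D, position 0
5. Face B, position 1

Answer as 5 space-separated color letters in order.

After move 1 (R): R=RRRR U=WGWG F=GYGY D=YBYB B=WBWB
After move 2 (R): R=RRRR U=WYWY F=GBGB D=YWYW B=GBGB
After move 3 (R): R=RRRR U=WBWB F=GWGW D=YGYG B=YBYB
After move 4 (F): F=GGWW U=WBOO R=WRBR D=RRYG L=OYOG
After move 5 (F): F=WGWG U=WBGY R=OROR D=BWYG L=OROR
After move 6 (U'): U=BYWG F=ORWG R=WGOR B=ORYB L=YBOR
Query 1: L[3] = R
Query 2: R[1] = G
Query 3: D[3] = G
Query 4: D[0] = B
Query 5: B[1] = R

Answer: R G G B R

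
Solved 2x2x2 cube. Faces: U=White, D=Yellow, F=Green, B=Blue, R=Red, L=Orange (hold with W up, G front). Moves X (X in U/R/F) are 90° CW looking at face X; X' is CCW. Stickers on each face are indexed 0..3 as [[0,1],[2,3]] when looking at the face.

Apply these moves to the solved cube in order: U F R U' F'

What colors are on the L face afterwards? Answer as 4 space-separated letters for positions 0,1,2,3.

Answer: G O O W

Derivation:
After move 1 (U): U=WWWW F=RRGG R=BBRR B=OOBB L=GGOO
After move 2 (F): F=GRGR U=WWOG R=WBWR D=RBYY L=GYOY
After move 3 (R): R=WWRB U=WROR F=GBGY D=RBYO B=GOWB
After move 4 (U'): U=RRWO F=GYGY R=GBRB B=WWWB L=GOOY
After move 5 (F'): F=YYGG U=RRGR R=BBRB D=OYYO L=GOOW
Query: L face = GOOW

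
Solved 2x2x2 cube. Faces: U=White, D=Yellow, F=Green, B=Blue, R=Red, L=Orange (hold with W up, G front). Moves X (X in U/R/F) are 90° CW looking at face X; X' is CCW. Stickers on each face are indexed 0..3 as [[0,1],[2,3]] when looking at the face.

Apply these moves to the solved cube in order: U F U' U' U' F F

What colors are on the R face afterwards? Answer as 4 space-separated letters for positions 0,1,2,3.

After move 1 (U): U=WWWW F=RRGG R=BBRR B=OOBB L=GGOO
After move 2 (F): F=GRGR U=WWOG R=WBWR D=RBYY L=GYOY
After move 3 (U'): U=WGWO F=GYGR R=GRWR B=WBBB L=OOOY
After move 4 (U'): U=GOWW F=OOGR R=GYWR B=GRBB L=WBOY
After move 5 (U'): U=OWGW F=WBGR R=OOWR B=GYBB L=GROY
After move 6 (F): F=GWRB U=OWYR R=GOWR D=WOYY L=GROB
After move 7 (F): F=RGBW U=OWBR R=YORR D=WGYY L=GWOO
Query: R face = YORR

Answer: Y O R R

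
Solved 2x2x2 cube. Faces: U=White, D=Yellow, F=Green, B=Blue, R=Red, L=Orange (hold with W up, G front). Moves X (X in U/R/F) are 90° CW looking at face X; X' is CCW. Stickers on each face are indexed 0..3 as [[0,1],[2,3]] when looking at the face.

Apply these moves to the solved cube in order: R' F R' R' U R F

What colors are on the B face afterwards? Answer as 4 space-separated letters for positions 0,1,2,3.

After move 1 (R'): R=RRRR U=WBWB F=GWGW D=YGYG B=YBYB
After move 2 (F): F=GGWW U=WBOO R=WRBR D=RRYG L=OYOG
After move 3 (R'): R=RRWB U=WYOY F=GBWO D=RGYW B=GBRB
After move 4 (R'): R=RBRW U=WROG F=GYWY D=RBYO B=WBGB
After move 5 (U): U=OWGR F=RBWY R=WBRW B=OYGB L=GYOG
After move 6 (R): R=RWWB U=OBGY F=RBWO D=RGYO B=RYWB
After move 7 (F): F=WROB U=OBGY R=GWYB D=WRYO L=GROG
Query: B face = RYWB

Answer: R Y W B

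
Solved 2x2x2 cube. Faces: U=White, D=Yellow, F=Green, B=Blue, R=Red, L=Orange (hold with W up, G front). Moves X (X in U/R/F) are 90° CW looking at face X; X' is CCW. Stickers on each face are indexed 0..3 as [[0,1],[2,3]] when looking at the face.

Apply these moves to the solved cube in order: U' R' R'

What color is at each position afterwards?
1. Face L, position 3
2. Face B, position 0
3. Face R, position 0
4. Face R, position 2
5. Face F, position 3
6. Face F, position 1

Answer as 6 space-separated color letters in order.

After move 1 (U'): U=WWWW F=OOGG R=GGRR B=RRBB L=BBOO
After move 2 (R'): R=GRGR U=WBWR F=OWGW D=YOYG B=YRYB
After move 3 (R'): R=RRGG U=WYWY F=OBGR D=YWYW B=GROB
Query 1: L[3] = O
Query 2: B[0] = G
Query 3: R[0] = R
Query 4: R[2] = G
Query 5: F[3] = R
Query 6: F[1] = B

Answer: O G R G R B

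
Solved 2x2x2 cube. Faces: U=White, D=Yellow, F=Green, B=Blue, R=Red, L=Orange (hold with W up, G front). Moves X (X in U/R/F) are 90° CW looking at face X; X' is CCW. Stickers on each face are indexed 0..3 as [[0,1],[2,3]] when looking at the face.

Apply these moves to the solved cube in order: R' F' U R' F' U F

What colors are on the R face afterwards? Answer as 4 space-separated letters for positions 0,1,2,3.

After move 1 (R'): R=RRRR U=WBWB F=GWGW D=YGYG B=YBYB
After move 2 (F'): F=WWGG U=WBRR R=GRYR D=OOYG L=OBOW
After move 3 (U): U=RWRB F=GRGG R=YBYR B=OBYB L=WWOW
After move 4 (R'): R=BRYY U=RYRO F=GWGB D=ORYG B=GBOB
After move 5 (F'): F=WBGG U=RYBY R=RROY D=WWYG L=WOOR
After move 6 (U): U=BRYY F=RRGG R=GBOY B=WOOB L=WBOR
After move 7 (F): F=GRGR U=BRRB R=YBYY D=OGYG L=WWOW
Query: R face = YBYY

Answer: Y B Y Y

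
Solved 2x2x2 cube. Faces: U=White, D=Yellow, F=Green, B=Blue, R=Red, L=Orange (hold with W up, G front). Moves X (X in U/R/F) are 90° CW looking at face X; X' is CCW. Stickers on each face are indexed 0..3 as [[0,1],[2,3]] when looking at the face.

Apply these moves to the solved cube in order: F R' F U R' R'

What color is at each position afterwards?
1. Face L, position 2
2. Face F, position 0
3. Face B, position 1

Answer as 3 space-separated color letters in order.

After move 1 (F): F=GGGG U=WWOO R=WRWR D=RRYY L=OYOY
After move 2 (R'): R=RRWW U=WBOB F=GWGO D=RGYG B=YBRB
After move 3 (F): F=GGOW U=WBYY R=ORBW D=WRYG L=OROG
After move 4 (U): U=YWYB F=OROW R=YBBW B=ORRB L=GGOG
After move 5 (R'): R=BWYB U=YRYO F=OWOB D=WRYW B=GRRB
After move 6 (R'): R=WBBY U=YRYG F=OROO D=WWYB B=WRRB
Query 1: L[2] = O
Query 2: F[0] = O
Query 3: B[1] = R

Answer: O O R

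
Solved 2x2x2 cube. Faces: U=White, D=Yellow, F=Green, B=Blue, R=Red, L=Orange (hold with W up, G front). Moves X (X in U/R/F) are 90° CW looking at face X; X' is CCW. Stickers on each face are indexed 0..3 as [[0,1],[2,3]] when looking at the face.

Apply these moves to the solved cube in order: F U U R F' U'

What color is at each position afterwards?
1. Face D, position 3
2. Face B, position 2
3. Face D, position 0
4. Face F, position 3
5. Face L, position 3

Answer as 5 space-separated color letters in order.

After move 1 (F): F=GGGG U=WWOO R=WRWR D=RRYY L=OYOY
After move 2 (U): U=OWOW F=WRGG R=BBWR B=OYBB L=GGOY
After move 3 (U): U=OOWW F=BBGG R=OYWR B=GGBB L=WROY
After move 4 (R): R=WORY U=OBWG F=BRGY D=RBYG B=WGOB
After move 5 (F'): F=RYBG U=OBWR R=BORY D=RYYG L=WGOW
After move 6 (U'): U=BROW F=WGBG R=RYRY B=BOOB L=WGOW
Query 1: D[3] = G
Query 2: B[2] = O
Query 3: D[0] = R
Query 4: F[3] = G
Query 5: L[3] = W

Answer: G O R G W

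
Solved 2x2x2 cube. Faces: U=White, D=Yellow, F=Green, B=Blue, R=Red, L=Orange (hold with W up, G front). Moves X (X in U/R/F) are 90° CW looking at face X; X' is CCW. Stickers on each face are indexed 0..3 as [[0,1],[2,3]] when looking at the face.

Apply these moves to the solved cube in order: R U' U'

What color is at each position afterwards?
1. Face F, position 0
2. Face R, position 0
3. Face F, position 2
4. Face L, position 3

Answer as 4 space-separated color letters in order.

After move 1 (R): R=RRRR U=WGWG F=GYGY D=YBYB B=WBWB
After move 2 (U'): U=GGWW F=OOGY R=GYRR B=RRWB L=WBOO
After move 3 (U'): U=GWGW F=WBGY R=OORR B=GYWB L=RROO
Query 1: F[0] = W
Query 2: R[0] = O
Query 3: F[2] = G
Query 4: L[3] = O

Answer: W O G O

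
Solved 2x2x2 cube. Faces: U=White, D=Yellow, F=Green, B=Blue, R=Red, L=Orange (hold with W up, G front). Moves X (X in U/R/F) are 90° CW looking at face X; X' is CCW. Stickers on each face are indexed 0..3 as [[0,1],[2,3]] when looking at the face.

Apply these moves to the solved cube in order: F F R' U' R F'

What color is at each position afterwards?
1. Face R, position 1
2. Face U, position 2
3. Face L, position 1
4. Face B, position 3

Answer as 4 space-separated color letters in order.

Answer: G O Y B

Derivation:
After move 1 (F): F=GGGG U=WWOO R=WRWR D=RRYY L=OYOY
After move 2 (F): F=GGGG U=WWYY R=OROR D=WWYY L=OROR
After move 3 (R'): R=RROO U=WBYB F=GWGY D=WGYG B=YBWB
After move 4 (U'): U=BBWY F=ORGY R=GWOO B=RRWB L=YBOR
After move 5 (R): R=OGOW U=BRWY F=OGGG D=WWYR B=YRBB
After move 6 (F'): F=GGOG U=BROO R=WGWW D=BRYR L=YYOW
Query 1: R[1] = G
Query 2: U[2] = O
Query 3: L[1] = Y
Query 4: B[3] = B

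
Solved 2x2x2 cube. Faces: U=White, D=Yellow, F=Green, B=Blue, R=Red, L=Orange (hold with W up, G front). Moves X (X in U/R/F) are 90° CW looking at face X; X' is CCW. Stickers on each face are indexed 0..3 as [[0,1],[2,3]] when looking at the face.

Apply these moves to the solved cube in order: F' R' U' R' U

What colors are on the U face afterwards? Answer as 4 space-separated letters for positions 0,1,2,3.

Answer: W B R O

Derivation:
After move 1 (F'): F=GGGG U=WWRR R=YRYR D=OOYY L=OWOW
After move 2 (R'): R=RRYY U=WBRB F=GWGR D=OGYG B=YBOB
After move 3 (U'): U=BBWR F=OWGR R=GWYY B=RROB L=YBOW
After move 4 (R'): R=WYGY U=BOWR F=OBGR D=OWYR B=GRGB
After move 5 (U): U=WBRO F=WYGR R=GRGY B=YBGB L=OBOW
Query: U face = WBRO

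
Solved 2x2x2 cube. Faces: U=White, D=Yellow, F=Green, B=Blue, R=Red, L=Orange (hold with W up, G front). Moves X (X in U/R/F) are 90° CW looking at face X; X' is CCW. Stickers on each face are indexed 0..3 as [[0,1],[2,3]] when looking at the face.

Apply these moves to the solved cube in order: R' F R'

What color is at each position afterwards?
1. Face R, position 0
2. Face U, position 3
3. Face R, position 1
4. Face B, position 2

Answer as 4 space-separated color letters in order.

Answer: R Y R R

Derivation:
After move 1 (R'): R=RRRR U=WBWB F=GWGW D=YGYG B=YBYB
After move 2 (F): F=GGWW U=WBOO R=WRBR D=RRYG L=OYOG
After move 3 (R'): R=RRWB U=WYOY F=GBWO D=RGYW B=GBRB
Query 1: R[0] = R
Query 2: U[3] = Y
Query 3: R[1] = R
Query 4: B[2] = R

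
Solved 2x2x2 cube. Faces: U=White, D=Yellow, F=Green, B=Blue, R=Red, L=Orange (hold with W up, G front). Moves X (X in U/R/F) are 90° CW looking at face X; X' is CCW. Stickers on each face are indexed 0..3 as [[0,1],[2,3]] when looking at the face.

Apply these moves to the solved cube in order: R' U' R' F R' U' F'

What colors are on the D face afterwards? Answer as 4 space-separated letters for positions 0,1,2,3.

Answer: R O Y B

Derivation:
After move 1 (R'): R=RRRR U=WBWB F=GWGW D=YGYG B=YBYB
After move 2 (U'): U=BBWW F=OOGW R=GWRR B=RRYB L=YBOO
After move 3 (R'): R=WRGR U=BYWR F=OBGW D=YOYW B=GRGB
After move 4 (F): F=GOWB U=BYOB R=WRRR D=GWYW L=YYOO
After move 5 (R'): R=RRWR U=BGOG F=GYWB D=GOYB B=WRWB
After move 6 (U'): U=GGBO F=YYWB R=GYWR B=RRWB L=WROO
After move 7 (F'): F=YBYW U=GGGW R=OYGR D=ROYB L=WOOB
Query: D face = ROYB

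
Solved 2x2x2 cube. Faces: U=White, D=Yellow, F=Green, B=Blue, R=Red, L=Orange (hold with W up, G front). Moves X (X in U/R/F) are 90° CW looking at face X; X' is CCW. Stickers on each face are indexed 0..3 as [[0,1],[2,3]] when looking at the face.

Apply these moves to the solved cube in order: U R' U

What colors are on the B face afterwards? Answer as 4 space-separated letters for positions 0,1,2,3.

After move 1 (U): U=WWWW F=RRGG R=BBRR B=OOBB L=GGOO
After move 2 (R'): R=BRBR U=WBWO F=RWGW D=YRYG B=YOYB
After move 3 (U): U=WWOB F=BRGW R=YOBR B=GGYB L=RWOO
Query: B face = GGYB

Answer: G G Y B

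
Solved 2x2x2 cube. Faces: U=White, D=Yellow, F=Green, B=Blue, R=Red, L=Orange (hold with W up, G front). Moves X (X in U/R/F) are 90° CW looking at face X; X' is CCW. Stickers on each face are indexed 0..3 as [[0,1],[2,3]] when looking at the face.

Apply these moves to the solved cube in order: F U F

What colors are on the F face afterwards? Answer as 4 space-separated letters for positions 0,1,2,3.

After move 1 (F): F=GGGG U=WWOO R=WRWR D=RRYY L=OYOY
After move 2 (U): U=OWOW F=WRGG R=BBWR B=OYBB L=GGOY
After move 3 (F): F=GWGR U=OWYG R=OBWR D=WBYY L=GROR
Query: F face = GWGR

Answer: G W G R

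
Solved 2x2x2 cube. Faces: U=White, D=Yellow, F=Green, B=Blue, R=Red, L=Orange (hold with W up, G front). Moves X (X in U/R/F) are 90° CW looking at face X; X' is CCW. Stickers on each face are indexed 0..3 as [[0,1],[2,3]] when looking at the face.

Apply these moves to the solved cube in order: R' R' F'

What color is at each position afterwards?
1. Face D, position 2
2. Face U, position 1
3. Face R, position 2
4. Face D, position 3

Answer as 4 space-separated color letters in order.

Answer: Y Y Y W

Derivation:
After move 1 (R'): R=RRRR U=WBWB F=GWGW D=YGYG B=YBYB
After move 2 (R'): R=RRRR U=WYWY F=GBGB D=YWYW B=GBGB
After move 3 (F'): F=BBGG U=WYRR R=WRYR D=OOYW L=OYOW
Query 1: D[2] = Y
Query 2: U[1] = Y
Query 3: R[2] = Y
Query 4: D[3] = W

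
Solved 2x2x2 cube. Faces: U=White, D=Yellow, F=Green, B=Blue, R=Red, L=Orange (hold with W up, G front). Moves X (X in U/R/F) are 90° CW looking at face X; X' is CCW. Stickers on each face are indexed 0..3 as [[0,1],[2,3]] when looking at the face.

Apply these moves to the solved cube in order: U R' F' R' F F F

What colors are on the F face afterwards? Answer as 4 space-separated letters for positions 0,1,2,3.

After move 1 (U): U=WWWW F=RRGG R=BBRR B=OOBB L=GGOO
After move 2 (R'): R=BRBR U=WBWO F=RWGW D=YRYG B=YOYB
After move 3 (F'): F=WWRG U=WBBB R=RRYR D=GOYG L=GOOW
After move 4 (R'): R=RRRY U=WYBY F=WBRB D=GWYG B=GOOB
After move 5 (F): F=RWBB U=WYWO R=BRYY D=RRYG L=GGOW
After move 6 (F): F=BRBW U=WYWG R=WROY D=YBYG L=GROR
After move 7 (F): F=BBWR U=WYRR R=WRGY D=OWYG L=GYOB
Query: F face = BBWR

Answer: B B W R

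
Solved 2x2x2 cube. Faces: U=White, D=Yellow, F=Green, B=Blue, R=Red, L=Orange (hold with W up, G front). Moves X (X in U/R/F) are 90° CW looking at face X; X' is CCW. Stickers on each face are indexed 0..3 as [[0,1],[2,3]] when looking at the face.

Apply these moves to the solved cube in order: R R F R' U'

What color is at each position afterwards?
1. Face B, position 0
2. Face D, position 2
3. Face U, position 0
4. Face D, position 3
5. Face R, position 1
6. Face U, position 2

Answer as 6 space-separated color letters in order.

Answer: R Y G B Y W

Derivation:
After move 1 (R): R=RRRR U=WGWG F=GYGY D=YBYB B=WBWB
After move 2 (R): R=RRRR U=WYWY F=GBGB D=YWYW B=GBGB
After move 3 (F): F=GGBB U=WYOO R=WRYR D=RRYW L=OYOW
After move 4 (R'): R=RRWY U=WGOG F=GYBO D=RGYB B=WBRB
After move 5 (U'): U=GGWO F=OYBO R=GYWY B=RRRB L=WBOW
Query 1: B[0] = R
Query 2: D[2] = Y
Query 3: U[0] = G
Query 4: D[3] = B
Query 5: R[1] = Y
Query 6: U[2] = W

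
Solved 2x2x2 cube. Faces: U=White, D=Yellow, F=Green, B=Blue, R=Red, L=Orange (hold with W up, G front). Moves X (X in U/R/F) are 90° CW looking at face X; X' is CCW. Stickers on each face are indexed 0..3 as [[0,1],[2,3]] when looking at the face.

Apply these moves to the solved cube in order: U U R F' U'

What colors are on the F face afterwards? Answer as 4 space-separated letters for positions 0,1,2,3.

After move 1 (U): U=WWWW F=RRGG R=BBRR B=OOBB L=GGOO
After move 2 (U): U=WWWW F=BBGG R=OORR B=GGBB L=RROO
After move 3 (R): R=RORO U=WBWG F=BYGY D=YBYG B=WGWB
After move 4 (F'): F=YYBG U=WBRR R=BOYO D=ROYG L=RGOW
After move 5 (U'): U=BRWR F=RGBG R=YYYO B=BOWB L=WGOW
Query: F face = RGBG

Answer: R G B G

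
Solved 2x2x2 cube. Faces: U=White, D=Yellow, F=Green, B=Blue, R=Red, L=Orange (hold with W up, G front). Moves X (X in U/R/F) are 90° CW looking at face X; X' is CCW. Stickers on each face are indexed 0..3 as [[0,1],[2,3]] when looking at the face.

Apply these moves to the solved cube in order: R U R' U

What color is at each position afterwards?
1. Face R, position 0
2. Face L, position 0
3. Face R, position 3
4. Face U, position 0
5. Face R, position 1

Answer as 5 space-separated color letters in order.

After move 1 (R): R=RRRR U=WGWG F=GYGY D=YBYB B=WBWB
After move 2 (U): U=WWGG F=RRGY R=WBRR B=OOWB L=GYOO
After move 3 (R'): R=BRWR U=WWGO F=RWGG D=YRYY B=BOBB
After move 4 (U): U=GWOW F=BRGG R=BOWR B=GYBB L=RWOO
Query 1: R[0] = B
Query 2: L[0] = R
Query 3: R[3] = R
Query 4: U[0] = G
Query 5: R[1] = O

Answer: B R R G O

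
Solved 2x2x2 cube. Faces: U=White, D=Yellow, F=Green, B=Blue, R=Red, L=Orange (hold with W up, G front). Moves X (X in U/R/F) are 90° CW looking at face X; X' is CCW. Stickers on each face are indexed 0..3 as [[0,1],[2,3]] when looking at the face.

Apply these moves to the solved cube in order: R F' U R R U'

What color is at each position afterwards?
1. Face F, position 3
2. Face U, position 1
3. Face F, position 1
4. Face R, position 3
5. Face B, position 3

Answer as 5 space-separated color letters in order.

Answer: O B Y W B

Derivation:
After move 1 (R): R=RRRR U=WGWG F=GYGY D=YBYB B=WBWB
After move 2 (F'): F=YYGG U=WGRR R=BRYR D=OOYB L=OGOW
After move 3 (U): U=RWRG F=BRGG R=WBYR B=OGWB L=YYOW
After move 4 (R): R=YWRB U=RRRG F=BOGB D=OWYO B=GGWB
After move 5 (R): R=RYBW U=RORB F=BWGO D=OWYG B=GGRB
After move 6 (U'): U=OBRR F=YYGO R=BWBW B=RYRB L=GGOW
Query 1: F[3] = O
Query 2: U[1] = B
Query 3: F[1] = Y
Query 4: R[3] = W
Query 5: B[3] = B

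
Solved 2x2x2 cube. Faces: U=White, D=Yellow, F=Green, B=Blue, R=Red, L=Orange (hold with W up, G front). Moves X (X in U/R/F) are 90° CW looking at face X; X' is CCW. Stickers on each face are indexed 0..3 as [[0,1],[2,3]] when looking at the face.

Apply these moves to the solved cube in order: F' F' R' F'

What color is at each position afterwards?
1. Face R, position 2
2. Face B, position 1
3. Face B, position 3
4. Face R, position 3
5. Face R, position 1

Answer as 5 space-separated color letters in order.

Answer: W B B O R

Derivation:
After move 1 (F'): F=GGGG U=WWRR R=YRYR D=OOYY L=OWOW
After move 2 (F'): F=GGGG U=WWYY R=OROR D=WWYY L=OROR
After move 3 (R'): R=RROO U=WBYB F=GWGY D=WGYG B=YBWB
After move 4 (F'): F=WYGG U=WBRO R=GRWO D=RRYG L=OBOY
Query 1: R[2] = W
Query 2: B[1] = B
Query 3: B[3] = B
Query 4: R[3] = O
Query 5: R[1] = R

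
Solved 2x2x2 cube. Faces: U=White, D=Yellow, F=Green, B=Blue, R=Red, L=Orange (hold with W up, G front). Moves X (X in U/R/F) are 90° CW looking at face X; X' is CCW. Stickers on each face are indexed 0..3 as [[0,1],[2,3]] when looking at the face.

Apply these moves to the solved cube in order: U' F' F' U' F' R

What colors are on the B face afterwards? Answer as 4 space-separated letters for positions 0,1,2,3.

Answer: B G Y B

Derivation:
After move 1 (U'): U=WWWW F=OOGG R=GGRR B=RRBB L=BBOO
After move 2 (F'): F=OGOG U=WWGR R=YGYR D=BOYY L=BWOW
After move 3 (F'): F=GGOO U=WWYY R=OGBR D=WWYY L=BROG
After move 4 (U'): U=WYWY F=BROO R=GGBR B=OGBB L=RROG
After move 5 (F'): F=ROBO U=WYGB R=WGWR D=RGYY L=RYOW
After move 6 (R): R=WWRG U=WOGO F=RGBY D=RBYO B=BGYB
Query: B face = BGYB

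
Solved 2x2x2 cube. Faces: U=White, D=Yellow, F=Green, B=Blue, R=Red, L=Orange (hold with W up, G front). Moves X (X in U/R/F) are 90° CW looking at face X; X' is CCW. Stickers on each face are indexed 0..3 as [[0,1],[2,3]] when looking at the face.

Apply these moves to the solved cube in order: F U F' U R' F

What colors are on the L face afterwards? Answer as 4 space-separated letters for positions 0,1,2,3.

Answer: R G O B

Derivation:
After move 1 (F): F=GGGG U=WWOO R=WRWR D=RRYY L=OYOY
After move 2 (U): U=OWOW F=WRGG R=BBWR B=OYBB L=GGOY
After move 3 (F'): F=RGWG U=OWBW R=RBRR D=GYYY L=GWOO
After move 4 (U): U=BOWW F=RBWG R=OYRR B=GWBB L=RGOO
After move 5 (R'): R=YROR U=BBWG F=ROWW D=GBYG B=YWYB
After move 6 (F): F=WRWO U=BBOG R=WRGR D=OYYG L=RGOB
Query: L face = RGOB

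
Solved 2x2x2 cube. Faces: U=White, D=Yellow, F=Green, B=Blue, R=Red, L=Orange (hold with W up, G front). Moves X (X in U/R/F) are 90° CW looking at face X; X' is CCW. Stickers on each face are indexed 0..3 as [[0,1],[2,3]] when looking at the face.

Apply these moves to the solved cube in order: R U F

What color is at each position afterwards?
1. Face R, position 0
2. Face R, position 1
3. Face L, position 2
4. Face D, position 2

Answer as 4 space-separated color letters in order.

After move 1 (R): R=RRRR U=WGWG F=GYGY D=YBYB B=WBWB
After move 2 (U): U=WWGG F=RRGY R=WBRR B=OOWB L=GYOO
After move 3 (F): F=GRYR U=WWOY R=GBGR D=RWYB L=GYOB
Query 1: R[0] = G
Query 2: R[1] = B
Query 3: L[2] = O
Query 4: D[2] = Y

Answer: G B O Y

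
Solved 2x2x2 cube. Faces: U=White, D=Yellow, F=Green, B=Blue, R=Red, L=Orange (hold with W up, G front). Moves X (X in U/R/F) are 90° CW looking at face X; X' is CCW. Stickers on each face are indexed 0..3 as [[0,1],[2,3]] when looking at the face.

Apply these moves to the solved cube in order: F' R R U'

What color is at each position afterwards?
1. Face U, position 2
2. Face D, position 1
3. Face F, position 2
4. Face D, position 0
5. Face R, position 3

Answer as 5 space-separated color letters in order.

Answer: W W G O Y

Derivation:
After move 1 (F'): F=GGGG U=WWRR R=YRYR D=OOYY L=OWOW
After move 2 (R): R=YYRR U=WGRG F=GOGY D=OBYB B=RBWB
After move 3 (R): R=RYRY U=WORY F=GBGB D=OWYR B=GBGB
After move 4 (U'): U=OYWR F=OWGB R=GBRY B=RYGB L=GBOW
Query 1: U[2] = W
Query 2: D[1] = W
Query 3: F[2] = G
Query 4: D[0] = O
Query 5: R[3] = Y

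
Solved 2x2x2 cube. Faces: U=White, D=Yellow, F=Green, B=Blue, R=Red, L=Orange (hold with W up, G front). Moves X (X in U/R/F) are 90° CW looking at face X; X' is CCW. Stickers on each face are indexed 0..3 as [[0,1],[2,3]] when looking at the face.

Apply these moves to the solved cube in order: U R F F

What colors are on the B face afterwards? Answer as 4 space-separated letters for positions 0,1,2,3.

After move 1 (U): U=WWWW F=RRGG R=BBRR B=OOBB L=GGOO
After move 2 (R): R=RBRB U=WRWG F=RYGY D=YBYO B=WOWB
After move 3 (F): F=GRYY U=WROG R=WBGB D=RRYO L=GYOB
After move 4 (F): F=YGYR U=WRBY R=OBGB D=GWYO L=GROR
Query: B face = WOWB

Answer: W O W B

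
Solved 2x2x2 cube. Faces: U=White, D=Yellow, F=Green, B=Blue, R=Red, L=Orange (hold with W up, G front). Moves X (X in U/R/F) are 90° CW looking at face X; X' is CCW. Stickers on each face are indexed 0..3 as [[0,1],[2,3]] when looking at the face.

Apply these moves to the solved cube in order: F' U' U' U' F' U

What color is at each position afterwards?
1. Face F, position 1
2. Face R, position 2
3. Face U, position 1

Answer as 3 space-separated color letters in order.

Answer: B O R

Derivation:
After move 1 (F'): F=GGGG U=WWRR R=YRYR D=OOYY L=OWOW
After move 2 (U'): U=WRWR F=OWGG R=GGYR B=YRBB L=BBOW
After move 3 (U'): U=RRWW F=BBGG R=OWYR B=GGBB L=YROW
After move 4 (U'): U=RWRW F=YRGG R=BBYR B=OWBB L=GGOW
After move 5 (F'): F=RGYG U=RWBY R=OBOR D=GWYY L=GWOR
After move 6 (U): U=BRYW F=OBYG R=OWOR B=GWBB L=RGOR
Query 1: F[1] = B
Query 2: R[2] = O
Query 3: U[1] = R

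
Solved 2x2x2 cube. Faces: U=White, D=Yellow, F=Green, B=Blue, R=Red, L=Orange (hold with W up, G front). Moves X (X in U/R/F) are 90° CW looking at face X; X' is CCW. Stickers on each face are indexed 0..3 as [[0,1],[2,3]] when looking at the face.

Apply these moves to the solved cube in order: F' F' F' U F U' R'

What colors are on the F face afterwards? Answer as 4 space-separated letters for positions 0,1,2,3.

Answer: G G G Y

Derivation:
After move 1 (F'): F=GGGG U=WWRR R=YRYR D=OOYY L=OWOW
After move 2 (F'): F=GGGG U=WWYY R=OROR D=WWYY L=OROR
After move 3 (F'): F=GGGG U=WWOO R=WRWR D=RRYY L=OYOY
After move 4 (U): U=OWOW F=WRGG R=BBWR B=OYBB L=GGOY
After move 5 (F): F=GWGR U=OWYG R=OBWR D=WBYY L=GROR
After move 6 (U'): U=WGOY F=GRGR R=GWWR B=OBBB L=OYOR
After move 7 (R'): R=WRGW U=WBOO F=GGGY D=WRYR B=YBBB
Query: F face = GGGY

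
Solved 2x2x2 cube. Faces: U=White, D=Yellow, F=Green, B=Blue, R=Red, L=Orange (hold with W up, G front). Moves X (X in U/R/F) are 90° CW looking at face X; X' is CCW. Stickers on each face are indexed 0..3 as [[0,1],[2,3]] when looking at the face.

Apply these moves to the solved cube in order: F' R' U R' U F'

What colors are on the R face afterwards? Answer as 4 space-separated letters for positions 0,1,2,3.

Answer: R W O Y

Derivation:
After move 1 (F'): F=GGGG U=WWRR R=YRYR D=OOYY L=OWOW
After move 2 (R'): R=RRYY U=WBRB F=GWGR D=OGYG B=YBOB
After move 3 (U): U=RWBB F=RRGR R=YBYY B=OWOB L=GWOW
After move 4 (R'): R=BYYY U=ROBO F=RWGB D=ORYR B=GWGB
After move 5 (U): U=BROO F=BYGB R=GWYY B=GWGB L=RWOW
After move 6 (F'): F=YBBG U=BRGY R=RWOY D=WWYR L=ROOO
Query: R face = RWOY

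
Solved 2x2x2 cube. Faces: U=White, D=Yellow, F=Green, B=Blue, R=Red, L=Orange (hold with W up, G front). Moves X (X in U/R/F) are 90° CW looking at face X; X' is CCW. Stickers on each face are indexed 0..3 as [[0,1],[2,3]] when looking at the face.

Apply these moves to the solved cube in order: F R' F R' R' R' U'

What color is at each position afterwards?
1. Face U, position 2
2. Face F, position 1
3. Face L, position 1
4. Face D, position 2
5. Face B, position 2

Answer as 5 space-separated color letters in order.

After move 1 (F): F=GGGG U=WWOO R=WRWR D=RRYY L=OYOY
After move 2 (R'): R=RRWW U=WBOB F=GWGO D=RGYG B=YBRB
After move 3 (F): F=GGOW U=WBYY R=ORBW D=WRYG L=OROG
After move 4 (R'): R=RWOB U=WRYY F=GBOY D=WGYW B=GBRB
After move 5 (R'): R=WBRO U=WRYG F=GROY D=WBYY B=WBGB
After move 6 (R'): R=BOWR U=WGYW F=GROG D=WRYY B=YBBB
After move 7 (U'): U=GWWY F=OROG R=GRWR B=BOBB L=YBOG
Query 1: U[2] = W
Query 2: F[1] = R
Query 3: L[1] = B
Query 4: D[2] = Y
Query 5: B[2] = B

Answer: W R B Y B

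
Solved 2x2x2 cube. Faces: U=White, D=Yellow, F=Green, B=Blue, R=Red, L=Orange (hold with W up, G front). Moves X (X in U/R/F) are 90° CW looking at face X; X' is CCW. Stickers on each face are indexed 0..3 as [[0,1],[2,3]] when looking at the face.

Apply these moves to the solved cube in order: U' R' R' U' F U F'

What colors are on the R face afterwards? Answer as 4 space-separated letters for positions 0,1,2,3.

After move 1 (U'): U=WWWW F=OOGG R=GGRR B=RRBB L=BBOO
After move 2 (R'): R=GRGR U=WBWR F=OWGW D=YOYG B=YRYB
After move 3 (R'): R=RRGG U=WYWY F=OBGR D=YWYW B=GROB
After move 4 (U'): U=YYWW F=BBGR R=OBGG B=RROB L=GROO
After move 5 (F): F=GBRB U=YYOR R=WBWG D=GOYW L=GYOW
After move 6 (U): U=OYRY F=WBRB R=RRWG B=GYOB L=GBOW
After move 7 (F'): F=BBWR U=OYRW R=ORGG D=BWYW L=GYOR
Query: R face = ORGG

Answer: O R G G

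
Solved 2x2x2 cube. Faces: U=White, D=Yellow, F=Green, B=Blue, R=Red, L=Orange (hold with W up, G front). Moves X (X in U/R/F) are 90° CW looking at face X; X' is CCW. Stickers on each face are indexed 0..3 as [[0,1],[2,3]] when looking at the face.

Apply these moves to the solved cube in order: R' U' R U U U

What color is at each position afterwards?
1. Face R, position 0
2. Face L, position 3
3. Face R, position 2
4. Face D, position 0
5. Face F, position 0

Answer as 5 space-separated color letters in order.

After move 1 (R'): R=RRRR U=WBWB F=GWGW D=YGYG B=YBYB
After move 2 (U'): U=BBWW F=OOGW R=GWRR B=RRYB L=YBOO
After move 3 (R): R=RGRW U=BOWW F=OGGG D=YYYR B=WRBB
After move 4 (U): U=WBWO F=RGGG R=WRRW B=YBBB L=OGOO
After move 5 (U): U=WWOB F=WRGG R=YBRW B=OGBB L=RGOO
After move 6 (U): U=OWBW F=YBGG R=OGRW B=RGBB L=WROO
Query 1: R[0] = O
Query 2: L[3] = O
Query 3: R[2] = R
Query 4: D[0] = Y
Query 5: F[0] = Y

Answer: O O R Y Y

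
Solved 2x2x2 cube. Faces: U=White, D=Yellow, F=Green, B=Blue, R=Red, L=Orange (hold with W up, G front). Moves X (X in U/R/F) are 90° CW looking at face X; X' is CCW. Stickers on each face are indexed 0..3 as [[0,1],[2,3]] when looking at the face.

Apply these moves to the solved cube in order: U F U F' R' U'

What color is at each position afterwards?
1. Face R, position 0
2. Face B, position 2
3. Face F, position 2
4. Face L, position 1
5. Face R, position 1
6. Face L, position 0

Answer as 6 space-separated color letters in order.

Answer: B Y W Y W Y

Derivation:
After move 1 (U): U=WWWW F=RRGG R=BBRR B=OOBB L=GGOO
After move 2 (F): F=GRGR U=WWOG R=WBWR D=RBYY L=GYOY
After move 3 (U): U=OWGW F=WBGR R=OOWR B=GYBB L=GROY
After move 4 (F'): F=BRWG U=OWOW R=BORR D=RYYY L=GWOG
After move 5 (R'): R=ORBR U=OBOG F=BWWW D=RRYG B=YYYB
After move 6 (U'): U=BGOO F=GWWW R=BWBR B=ORYB L=YYOG
Query 1: R[0] = B
Query 2: B[2] = Y
Query 3: F[2] = W
Query 4: L[1] = Y
Query 5: R[1] = W
Query 6: L[0] = Y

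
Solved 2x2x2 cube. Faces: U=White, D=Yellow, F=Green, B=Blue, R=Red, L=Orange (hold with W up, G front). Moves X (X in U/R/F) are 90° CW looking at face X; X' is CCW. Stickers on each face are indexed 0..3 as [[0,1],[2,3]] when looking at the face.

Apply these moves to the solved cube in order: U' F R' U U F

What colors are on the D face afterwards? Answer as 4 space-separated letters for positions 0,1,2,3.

After move 1 (U'): U=WWWW F=OOGG R=GGRR B=RRBB L=BBOO
After move 2 (F): F=GOGO U=WWOB R=WGWR D=RGYY L=BYOY
After move 3 (R'): R=GRWW U=WBOR F=GWGB D=ROYO B=YRGB
After move 4 (U): U=OWRB F=GRGB R=YRWW B=BYGB L=GWOY
After move 5 (U): U=ROBW F=YRGB R=BYWW B=GWGB L=GROY
After move 6 (F): F=GYBR U=ROYR R=BYWW D=WBYO L=GROO
Query: D face = WBYO

Answer: W B Y O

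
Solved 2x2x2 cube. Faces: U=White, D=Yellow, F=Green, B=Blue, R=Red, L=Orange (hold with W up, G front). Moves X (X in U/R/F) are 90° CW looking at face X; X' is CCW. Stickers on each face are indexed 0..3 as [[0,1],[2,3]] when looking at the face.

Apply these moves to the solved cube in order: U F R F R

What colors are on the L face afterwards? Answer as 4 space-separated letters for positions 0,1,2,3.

After move 1 (U): U=WWWW F=RRGG R=BBRR B=OOBB L=GGOO
After move 2 (F): F=GRGR U=WWOG R=WBWR D=RBYY L=GYOY
After move 3 (R): R=WWRB U=WROR F=GBGY D=RBYO B=GOWB
After move 4 (F): F=GGYB U=WRYY R=OWRB D=RWYO L=GROB
After move 5 (R): R=ROBW U=WGYB F=GWYO D=RWYG B=YORB
Query: L face = GROB

Answer: G R O B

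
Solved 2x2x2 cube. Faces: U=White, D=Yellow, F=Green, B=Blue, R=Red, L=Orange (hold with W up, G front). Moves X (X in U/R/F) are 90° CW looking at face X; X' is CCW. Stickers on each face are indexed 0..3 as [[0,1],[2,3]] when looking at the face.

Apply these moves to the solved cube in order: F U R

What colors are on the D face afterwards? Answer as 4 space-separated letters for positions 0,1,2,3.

Answer: R B Y O

Derivation:
After move 1 (F): F=GGGG U=WWOO R=WRWR D=RRYY L=OYOY
After move 2 (U): U=OWOW F=WRGG R=BBWR B=OYBB L=GGOY
After move 3 (R): R=WBRB U=OROG F=WRGY D=RBYO B=WYWB
Query: D face = RBYO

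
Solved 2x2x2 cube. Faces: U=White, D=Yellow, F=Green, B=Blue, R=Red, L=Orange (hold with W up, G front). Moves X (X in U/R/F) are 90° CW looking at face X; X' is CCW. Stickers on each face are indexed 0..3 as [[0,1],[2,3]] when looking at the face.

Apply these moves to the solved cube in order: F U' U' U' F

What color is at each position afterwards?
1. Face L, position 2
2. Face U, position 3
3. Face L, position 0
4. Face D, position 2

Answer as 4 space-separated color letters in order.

After move 1 (F): F=GGGG U=WWOO R=WRWR D=RRYY L=OYOY
After move 2 (U'): U=WOWO F=OYGG R=GGWR B=WRBB L=BBOY
After move 3 (U'): U=OOWW F=BBGG R=OYWR B=GGBB L=WROY
After move 4 (U'): U=OWOW F=WRGG R=BBWR B=OYBB L=GGOY
After move 5 (F): F=GWGR U=OWYG R=OBWR D=WBYY L=GROR
Query 1: L[2] = O
Query 2: U[3] = G
Query 3: L[0] = G
Query 4: D[2] = Y

Answer: O G G Y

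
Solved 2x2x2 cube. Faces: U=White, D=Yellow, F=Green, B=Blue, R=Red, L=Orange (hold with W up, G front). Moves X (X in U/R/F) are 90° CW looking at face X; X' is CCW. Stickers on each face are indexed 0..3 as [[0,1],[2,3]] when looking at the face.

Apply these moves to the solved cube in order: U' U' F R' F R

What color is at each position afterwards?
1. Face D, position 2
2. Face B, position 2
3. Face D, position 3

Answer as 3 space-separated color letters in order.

Answer: Y B Y

Derivation:
After move 1 (U'): U=WWWW F=OOGG R=GGRR B=RRBB L=BBOO
After move 2 (U'): U=WWWW F=BBGG R=OORR B=GGBB L=RROO
After move 3 (F): F=GBGB U=WWOR R=WOWR D=ROYY L=RYOY
After move 4 (R'): R=ORWW U=WBOG F=GWGR D=RBYB B=YGOB
After move 5 (F): F=GGRW U=WBYY R=ORGW D=WOYB L=RROB
After move 6 (R): R=GOWR U=WGYW F=GORB D=WOYY B=YGBB
Query 1: D[2] = Y
Query 2: B[2] = B
Query 3: D[3] = Y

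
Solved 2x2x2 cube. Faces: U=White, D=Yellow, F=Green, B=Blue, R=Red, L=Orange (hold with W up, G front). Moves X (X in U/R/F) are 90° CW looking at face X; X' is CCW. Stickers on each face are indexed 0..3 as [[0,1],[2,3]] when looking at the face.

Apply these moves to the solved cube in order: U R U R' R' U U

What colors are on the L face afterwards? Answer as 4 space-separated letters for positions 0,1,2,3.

Answer: B R O O

Derivation:
After move 1 (U): U=WWWW F=RRGG R=BBRR B=OOBB L=GGOO
After move 2 (R): R=RBRB U=WRWG F=RYGY D=YBYO B=WOWB
After move 3 (U): U=WWGR F=RBGY R=WORB B=GGWB L=RYOO
After move 4 (R'): R=OBWR U=WWGG F=RWGR D=YBYY B=OGBB
After move 5 (R'): R=BROW U=WBGO F=RWGG D=YWYR B=YGBB
After move 6 (U): U=GWOB F=BRGG R=YGOW B=RYBB L=RWOO
After move 7 (U): U=OGBW F=YGGG R=RYOW B=RWBB L=BROO
Query: L face = BROO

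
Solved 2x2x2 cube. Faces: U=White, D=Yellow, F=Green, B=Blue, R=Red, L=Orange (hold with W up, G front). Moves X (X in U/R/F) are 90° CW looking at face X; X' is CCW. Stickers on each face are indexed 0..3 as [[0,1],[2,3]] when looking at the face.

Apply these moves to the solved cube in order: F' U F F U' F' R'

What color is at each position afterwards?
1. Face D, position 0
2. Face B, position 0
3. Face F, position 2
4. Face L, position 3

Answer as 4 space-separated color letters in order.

Answer: W Y G R

Derivation:
After move 1 (F'): F=GGGG U=WWRR R=YRYR D=OOYY L=OWOW
After move 2 (U): U=RWRW F=YRGG R=BBYR B=OWBB L=GGOW
After move 3 (F): F=GYGR U=RWWG R=RBWR D=YBYY L=GOOO
After move 4 (F): F=GGRY U=RWOO R=WBGR D=WRYY L=GYOB
After move 5 (U'): U=WORO F=GYRY R=GGGR B=WBBB L=OWOB
After move 6 (F'): F=YYGR U=WOGG R=RGWR D=WBYY L=OOOR
After move 7 (R'): R=GRRW U=WBGW F=YOGG D=WYYR B=YBBB
Query 1: D[0] = W
Query 2: B[0] = Y
Query 3: F[2] = G
Query 4: L[3] = R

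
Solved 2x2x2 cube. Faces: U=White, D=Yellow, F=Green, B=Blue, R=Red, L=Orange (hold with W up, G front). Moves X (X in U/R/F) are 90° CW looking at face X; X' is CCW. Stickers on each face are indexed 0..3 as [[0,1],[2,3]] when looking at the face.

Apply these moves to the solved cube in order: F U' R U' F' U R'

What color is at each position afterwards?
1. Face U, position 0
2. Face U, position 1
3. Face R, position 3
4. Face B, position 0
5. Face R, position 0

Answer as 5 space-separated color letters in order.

Answer: O O R W G

Derivation:
After move 1 (F): F=GGGG U=WWOO R=WRWR D=RRYY L=OYOY
After move 2 (U'): U=WOWO F=OYGG R=GGWR B=WRBB L=BBOY
After move 3 (R): R=WGRG U=WYWG F=ORGY D=RBYW B=OROB
After move 4 (U'): U=YGWW F=BBGY R=ORRG B=WGOB L=OROY
After move 5 (F'): F=BYBG U=YGOR R=BRRG D=RYYW L=OWOW
After move 6 (U): U=OYRG F=BRBG R=WGRG B=OWOB L=BYOW
After move 7 (R'): R=GGWR U=OORO F=BYBG D=RRYG B=WWYB
Query 1: U[0] = O
Query 2: U[1] = O
Query 3: R[3] = R
Query 4: B[0] = W
Query 5: R[0] = G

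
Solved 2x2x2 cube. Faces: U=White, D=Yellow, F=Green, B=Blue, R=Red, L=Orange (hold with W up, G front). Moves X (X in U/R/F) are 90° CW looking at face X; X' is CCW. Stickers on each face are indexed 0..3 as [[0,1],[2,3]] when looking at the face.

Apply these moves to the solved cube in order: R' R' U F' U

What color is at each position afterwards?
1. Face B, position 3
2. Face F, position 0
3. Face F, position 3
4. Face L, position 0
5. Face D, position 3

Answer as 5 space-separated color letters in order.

After move 1 (R'): R=RRRR U=WBWB F=GWGW D=YGYG B=YBYB
After move 2 (R'): R=RRRR U=WYWY F=GBGB D=YWYW B=GBGB
After move 3 (U): U=WWYY F=RRGB R=GBRR B=OOGB L=GBOO
After move 4 (F'): F=RBRG U=WWGR R=WBYR D=BOYW L=GYOY
After move 5 (U): U=GWRW F=WBRG R=OOYR B=GYGB L=RBOY
Query 1: B[3] = B
Query 2: F[0] = W
Query 3: F[3] = G
Query 4: L[0] = R
Query 5: D[3] = W

Answer: B W G R W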